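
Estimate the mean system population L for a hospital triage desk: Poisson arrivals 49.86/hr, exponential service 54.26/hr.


ρ = λ/μ = 49.86/54.26 = 0.9189
L = ρ/(1−ρ) = 0.9189/(1 − 0.9189) = 0.9189/0.08109 = 11.3318

Final: 11.3318


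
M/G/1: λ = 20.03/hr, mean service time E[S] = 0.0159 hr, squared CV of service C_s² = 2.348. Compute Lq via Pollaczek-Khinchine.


ρ = λ·E[S] = 20.03·0.0159 = 0.3185
Lq = ρ²(1+C_s²)/(2(1−ρ)) = 0.1014·(1+2.348)/(2·0.6815)
= 0.1014·3.3480/1.3630 = 0.24913

Final: 0.24913


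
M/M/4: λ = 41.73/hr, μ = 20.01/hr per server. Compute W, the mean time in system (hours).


a = 2.0855; ρ = 0.5214; P₀ = 0.118789
Lq = P₀·a^c·ρ/(c!(1−ρ)²) = 0.21306
Wq = Lq/λ = 0.21306/41.73 = 0.005106 hr
W = Wq + 1/μ = 0.005106 + 0.04998 = 0.05508 hr

Final: 0.05508 hr


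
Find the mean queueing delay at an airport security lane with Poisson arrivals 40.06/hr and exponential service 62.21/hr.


ρ = 40.06/62.21 = 0.6439
Wq = ρ/(μ−λ) = 0.6439/(62.21 − 40.06) = 0.6439/22.15 = 0.02907 hr

Final: 0.02907 hr


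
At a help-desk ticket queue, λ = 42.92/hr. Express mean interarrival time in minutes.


Mean interarrival time = 1/λ = 1/42.92 hour = 0.02330 hour
In minutes: 0.02330 × 60 = 1.3979 min

Final: 1.3979 min


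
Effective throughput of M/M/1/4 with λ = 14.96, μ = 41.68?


ρ = 0.3589; P_K = (1−ρ)ρ^4/(1−ρ^5) = 0.010703
λ_eff = λ(1 − P_K) = 14.96·(1 − 0.010703) = 14.96·0.989297 = 14.7999 /hr

Final: 14.7999 /hr


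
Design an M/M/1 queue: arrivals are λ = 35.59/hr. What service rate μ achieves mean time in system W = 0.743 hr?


W = 1/(μ−λ) ⇒ μ − λ = 1/W = 1/0.743 = 1.3459
μ = λ + 1/W = 35.59 + 1.3459 = 36.9359 per hr

Final: 36.9359 /hr


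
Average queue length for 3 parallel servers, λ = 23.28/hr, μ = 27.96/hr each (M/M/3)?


a = λ/μ = 0.8326; ρ = a/3 = 0.2775
P₀ = 0.432450
Lq = P₀·a^c·ρ / (c!·(1−ρ)²) = 0.432450·0.57721·0.2775/(6·0.52195)
= 0.02212

Final: 0.02212


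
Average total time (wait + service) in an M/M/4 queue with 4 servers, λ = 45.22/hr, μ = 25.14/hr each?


a = 1.7987; ρ = 0.4497; P₀ = 0.161840
Lq = P₀·a^c·ρ/(c!(1−ρ)²) = 0.10481
Wq = Lq/λ = 0.10481/45.22 = 0.002318 hr
W = Wq + 1/μ = 0.002318 + 0.03978 = 0.04210 hr

Final: 0.04210 hr


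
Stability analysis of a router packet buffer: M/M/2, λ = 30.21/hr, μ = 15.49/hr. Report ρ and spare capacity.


Total capacity cμ = 2·15.49 = 30.98/hr
ρ = λ/(cμ) = 30.21/30.98 = 0.9751
Stable ⇔ ρ < 1: YES
Spare capacity = cμ − λ = 30.98 − 30.21 = 0.77/hr

Final: ρ = 0.9751; stable; margin = 0.77/hr


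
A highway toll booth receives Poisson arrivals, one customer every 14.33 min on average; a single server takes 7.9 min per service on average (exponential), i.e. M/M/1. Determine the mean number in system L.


λ = 60/14.33 = 4.1870 /hr
μ = 60/7.9 = 7.5949 /hr
ρ = λ/μ = 4.1870/7.5949 = 0.5513
L = ρ/(1−ρ) = 0.5513/0.4487 = 1.2286

Final: 1.2286


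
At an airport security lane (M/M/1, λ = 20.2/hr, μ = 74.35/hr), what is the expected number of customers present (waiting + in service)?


ρ = λ/μ = 20.2/74.35 = 0.2717
L = ρ/(1−ρ) = 0.2717/(1 − 0.2717) = 0.2717/0.7283 = 0.3730

Final: 0.3730


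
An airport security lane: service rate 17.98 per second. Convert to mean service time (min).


Mean service time = 1/μ = 1/17.98 second = 0.05562 second
In minutes: 0.05562 × 0.0166667 = 0.0009270 min

Final: 0.0009270 min


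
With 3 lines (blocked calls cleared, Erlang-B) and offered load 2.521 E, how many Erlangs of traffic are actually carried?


B(3,2.521) = 0.285017 (Erlang-B)
Carried load = a(1 − B) = 2.521·(1 − 0.285017) = 2.521·0.714983 = 1.8025 E

Final: 1.8025 Erlangs


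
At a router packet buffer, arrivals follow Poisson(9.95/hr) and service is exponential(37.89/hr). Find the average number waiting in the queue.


ρ = 9.95/37.89 = 0.2626
Lq = ρ²/(1−ρ) = 0.06896/0.7374 = 0.09352

Final: 0.09352


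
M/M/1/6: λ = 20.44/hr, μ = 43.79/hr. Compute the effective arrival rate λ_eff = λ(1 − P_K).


ρ = 0.4668; P_K = (1−ρ)ρ^6/(1−ρ^7) = 0.005542
λ_eff = λ(1 − P_K) = 20.44·(1 − 0.005542) = 20.44·0.994458 = 20.3267 /hr

Final: 20.3267 /hr


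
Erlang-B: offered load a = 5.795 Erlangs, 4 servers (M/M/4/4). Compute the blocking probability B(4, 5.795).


B(c,a) = (a^c/c!) / Σ_{k=0}^{c} a^k/k!
a^4/4! = 46.989683
Σ terms (k=0..4): 1.00000 + 5.79500 + 16.79101 + 32.43464 + 46.98968 = 103.010335
B = 46.989683/103.010335 = 0.456165

Final: 0.456165


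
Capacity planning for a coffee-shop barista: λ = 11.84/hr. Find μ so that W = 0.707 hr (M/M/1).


W = 1/(μ−λ) ⇒ μ − λ = 1/W = 1/0.707 = 1.4144
μ = λ + 1/W = 11.84 + 1.4144 = 13.2544 per hr

Final: 13.2544 /hr


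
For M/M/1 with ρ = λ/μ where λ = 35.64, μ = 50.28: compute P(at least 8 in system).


ρ = 35.64/50.28 = 0.7088
P(N ≥ n) = ρ^n = 0.7088^8 = 0.063729

Final: 0.063729


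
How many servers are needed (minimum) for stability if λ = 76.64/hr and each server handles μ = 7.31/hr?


Stability requires cμ > λ ⇔ c > λ/μ.
λ/μ = 76.64/7.31 = 10.4843
Minimum integer c = ⌊10.4843⌋ + 1 = 11
Check: 11·7.31 = 80.41 > 76.64, while 10·7.31 = 73.10 ≤ 76.64

Final: 11 servers


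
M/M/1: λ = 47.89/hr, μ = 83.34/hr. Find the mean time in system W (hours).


W = 1/(μ−λ) = 1/(83.34 − 47.89) = 1/35.45 = 0.02821 hr

Final: 0.02821 hr


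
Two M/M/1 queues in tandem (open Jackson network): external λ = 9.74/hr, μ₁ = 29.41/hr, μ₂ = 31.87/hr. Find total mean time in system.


Each node sees arrival rate λ = 9.74/hr (tandem ⇒ throughput preserved).
W₁ = 1/(μ₁−λ) = 1/(29.41−9.74) = 0.05084 hr
W₂ = 1/(μ₂−λ) = 1/(31.87−9.74) = 0.04519 hr
W_total = W₁ + W₂ = 0.05084 + 0.04519 = 0.09603 hr

Final: 0.09603 hr


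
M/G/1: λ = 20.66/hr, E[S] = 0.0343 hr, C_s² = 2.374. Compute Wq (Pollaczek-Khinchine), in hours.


ρ = λ·E[S] = 20.66·0.0343 = 0.7086
E[S²] = E[S]²(1+C_s²) = 0.0343²·(1+2.374) = 0.003969
Wq = λ·E[S²]/(2(1−ρ)) = 20.66·0.003969/(2·0.2914) = 0.14073 hr

Final: 0.14073 hr


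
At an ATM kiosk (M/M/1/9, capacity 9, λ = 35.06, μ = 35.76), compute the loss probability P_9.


ρ = λ/μ = 35.06/35.76 = 0.9804
P_K = (1−ρ)ρ^K/(1−ρ^(K+1)) = (0.01957·0.837008)/(1 − 0.820624)
= 0.016384/0.179376 = 0.091341

Final: 0.091341


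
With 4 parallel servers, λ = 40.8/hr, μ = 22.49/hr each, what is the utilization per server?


ρ = λ/(cμ) = 40.8/(4·22.49) = 40.8/89.96 = 0.4535

Final: 0.4535


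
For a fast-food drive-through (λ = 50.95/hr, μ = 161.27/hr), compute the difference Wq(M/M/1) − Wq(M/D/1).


ρ = 50.95/161.27 = 0.3159
Wq(M/M/1) = ρ/(μ−λ) = 0.3159/110.32 = 0.002864 hr
Wq(M/D/1) = ρ/(2(μ−λ)) = 0.001432 hr
Savings = 0.002864 − 0.001432 = 0.001432 hr

Final: 0.001432 hr


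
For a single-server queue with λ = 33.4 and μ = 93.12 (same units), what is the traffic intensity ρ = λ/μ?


ρ = λ/μ = 33.4/93.12 = 0.3587

Final: 0.3587


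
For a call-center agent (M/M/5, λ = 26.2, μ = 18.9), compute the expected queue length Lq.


a = λ/μ = 1.3862; ρ = a/5 = 0.2772
P₀ = 0.249753
Lq = P₀·a^c·ρ / (c!·(1−ρ)²) = 0.249753·5.11915·0.2772/(120·0.52237)
= 0.005655

Final: 0.005655


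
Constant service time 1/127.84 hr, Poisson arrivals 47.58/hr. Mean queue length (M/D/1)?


ρ = 47.58/127.84 = 0.3722
M/D/1: Lq = ρ²/(2(1−ρ)) = 0.1385/(2·0.6278) = 0.11032

Final: 0.11032


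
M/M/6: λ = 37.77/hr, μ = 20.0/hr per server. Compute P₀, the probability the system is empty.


a = λ/μ = 37.77/20.0 = 1.8885; ρ = a/c = 0.3148
Σ_{k=0}^{5} a^k/k! (terms k=0..5) = 1.00000 + 1.88850 + 1.78322 + 1.12253 + 0.52998 + 0.20017 = 6.52440
Tail: a^6/(6!(1−ρ)) = 45.36302/(720·0.6852) = 0.09194
P₀ = 1/(6.52440 + 0.09194) = 1/6.61634 = 0.151141

Final: 0.151141


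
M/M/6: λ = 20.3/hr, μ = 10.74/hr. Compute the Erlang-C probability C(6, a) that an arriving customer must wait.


a = λ/μ = 1.8901; ρ = a/6 = 0.3150
P₀ = 0.150894 (from M/M/c formula)
C(c,a) = [a^c/(c!(1−ρ))]·P₀ = [45.59850/(720·0.6850)]·0.150894
= 0.09246·0.150894 = 0.013951

Final: 0.013951


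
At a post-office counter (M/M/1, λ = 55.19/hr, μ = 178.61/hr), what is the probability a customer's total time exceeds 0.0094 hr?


W ~ Exponential(μ−λ) for M/M/1.
μ − λ = 178.61 − 55.19 = 123.4200
P(W > t) = e^{−(μ−λ)t} = e^{−1.1601} = 0.313440

Final: 0.313440


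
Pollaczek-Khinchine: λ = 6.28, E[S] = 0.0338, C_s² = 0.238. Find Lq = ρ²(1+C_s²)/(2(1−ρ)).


ρ = λ·E[S] = 6.28·0.0338 = 0.2123
Lq = ρ²(1+C_s²)/(2(1−ρ)) = 0.04506·(1+0.238)/(2·0.7877)
= 0.04506·1.2380/1.5755 = 0.03540

Final: 0.03540


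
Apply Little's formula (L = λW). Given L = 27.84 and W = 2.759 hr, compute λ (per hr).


λ = L/W = 27.84/2.759 = 10.0906 /hr

Final: 10.0906 /hr


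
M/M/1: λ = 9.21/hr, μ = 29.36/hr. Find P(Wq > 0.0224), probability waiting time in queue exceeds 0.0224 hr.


ρ = 9.21/29.36 = 0.3137
P(Wq > t) = ρ·e^{−(μ−λ)t} = 0.3137·e^{−0.4514}
= 0.3137·0.636762 = 0.199747

Final: 0.199747


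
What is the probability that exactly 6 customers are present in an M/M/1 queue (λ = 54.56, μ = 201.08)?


ρ = 54.56/201.08 = 0.2713
P_n = (1−ρ)·ρ^n = (1 − 0.2713)·0.2713^6 = 0.7287·0.0003991 = 0.0002908

Final: 0.0002908


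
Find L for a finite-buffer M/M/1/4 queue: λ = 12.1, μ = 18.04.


ρ = 12.1/18.04 = 0.6707
L = ρ[1 − (K+1)ρ^K + Kρ^(K+1)] / [(1−ρ)(1−ρ^(K+1))]
Numerator: 0.6707·(1 − 5·0.202393 + 4·0.135751) = 0.356186
Denominator: (0.3293)·(0.864249) = 0.284570
L = 0.356186/0.284570 = 1.2517

Final: 1.2517


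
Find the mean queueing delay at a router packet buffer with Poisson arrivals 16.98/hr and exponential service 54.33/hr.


ρ = 16.98/54.33 = 0.3125
Wq = ρ/(μ−λ) = 0.3125/(54.33 − 16.98) = 0.3125/37.35 = 0.008368 hr

Final: 0.008368 hr


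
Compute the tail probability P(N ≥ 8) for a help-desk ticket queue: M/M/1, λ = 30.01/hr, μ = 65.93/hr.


ρ = 30.01/65.93 = 0.4552
P(N ≥ n) = ρ^n = 0.4552^8 = 0.001843

Final: 0.001843


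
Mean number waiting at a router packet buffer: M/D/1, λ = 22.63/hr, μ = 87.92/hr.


ρ = 22.63/87.92 = 0.2574
M/D/1: Lq = ρ²/(2(1−ρ)) = 0.06625/(2·0.7426) = 0.04461

Final: 0.04461


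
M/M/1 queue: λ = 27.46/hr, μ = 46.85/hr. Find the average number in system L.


ρ = λ/μ = 27.46/46.85 = 0.5861
L = ρ/(1−ρ) = 0.5861/(1 − 0.5861) = 0.5861/0.4139 = 1.4162

Final: 1.4162


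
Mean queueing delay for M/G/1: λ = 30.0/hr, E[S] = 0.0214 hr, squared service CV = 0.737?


ρ = λ·E[S] = 30.0·0.0214 = 0.6420
E[S²] = E[S]²(1+C_s²) = 0.0214²·(1+0.737) = 0.0007955
Wq = λ·E[S²]/(2(1−ρ)) = 30.0·0.0007955/(2·0.3580) = 0.03333 hr

Final: 0.03333 hr


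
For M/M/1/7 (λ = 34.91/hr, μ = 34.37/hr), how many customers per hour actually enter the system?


ρ = 1.0157; P_K = (1−ρ)ρ^7/(1−ρ^8) = 0.131926
λ_eff = λ(1 − P_K) = 34.91·(1 − 0.131926) = 34.91·0.868074 = 30.3045 /hr

Final: 30.3045 /hr


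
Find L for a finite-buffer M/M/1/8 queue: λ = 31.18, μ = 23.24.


ρ = 31.18/23.24 = 1.3417
L = ρ[1 − (K+1)ρ^K + Kρ^(K+1)] / [(1−ρ)(1−ρ^(K+1))]
Numerator: 1.3417·(1 − 9·10.498322 + 8·14.085098) = 25.754207
Denominator: (-0.3417)·(-13.085098) = 4.470554
L = 25.754207/4.470554 = 5.7609

Final: 5.7609


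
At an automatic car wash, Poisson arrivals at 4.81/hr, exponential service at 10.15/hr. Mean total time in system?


W = 1/(μ−λ) = 1/(10.15 − 4.81) = 1/5.34 = 0.1873 hr

Final: 0.1873 hr


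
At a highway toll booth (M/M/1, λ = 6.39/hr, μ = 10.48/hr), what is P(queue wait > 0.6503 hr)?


ρ = 6.39/10.48 = 0.6097
P(Wq > t) = ρ·e^{−(μ−λ)t} = 0.6097·e^{−2.6597}
= 0.6097·0.069967 = 0.042661

Final: 0.042661


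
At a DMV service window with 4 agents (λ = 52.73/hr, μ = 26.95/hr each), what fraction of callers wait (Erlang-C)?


a = λ/μ = 1.9566; ρ = a/4 = 0.4891
P₀ = 0.136716 (from M/M/c formula)
C(c,a) = [a^c/(c!(1−ρ))]·P₀ = [14.65534/(24·0.5109)]·0.136716
= 1.19533·0.136716 = 0.163421

Final: 0.163421


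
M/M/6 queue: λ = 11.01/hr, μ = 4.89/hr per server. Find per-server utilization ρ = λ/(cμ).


ρ = λ/(cμ) = 11.01/(6·4.89) = 11.01/29.34 = 0.3753

Final: 0.3753


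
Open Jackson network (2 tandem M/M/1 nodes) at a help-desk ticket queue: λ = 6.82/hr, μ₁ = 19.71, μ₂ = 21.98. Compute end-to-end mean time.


Each node sees arrival rate λ = 6.82/hr (tandem ⇒ throughput preserved).
W₁ = 1/(μ₁−λ) = 1/(19.71−6.82) = 0.07758 hr
W₂ = 1/(μ₂−λ) = 1/(21.98−6.82) = 0.06596 hr
W_total = W₁ + W₂ = 0.07758 + 0.06596 = 0.14354 hr

Final: 0.14354 hr


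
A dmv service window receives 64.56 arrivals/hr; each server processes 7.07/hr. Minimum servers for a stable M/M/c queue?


Stability requires cμ > λ ⇔ c > λ/μ.
λ/μ = 64.56/7.07 = 9.1315
Minimum integer c = ⌊9.1315⌋ + 1 = 10
Check: 10·7.07 = 70.70 > 64.56, while 9·7.07 = 63.63 ≤ 64.56

Final: 10 servers


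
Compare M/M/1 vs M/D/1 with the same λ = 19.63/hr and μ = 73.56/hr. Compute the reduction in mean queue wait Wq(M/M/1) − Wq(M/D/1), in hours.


ρ = 19.63/73.56 = 0.2669
Wq(M/M/1) = ρ/(μ−λ) = 0.2669/53.93 = 0.004948 hr
Wq(M/D/1) = ρ/(2(μ−λ)) = 0.002474 hr
Savings = 0.004948 − 0.002474 = 0.002474 hr

Final: 0.002474 hr


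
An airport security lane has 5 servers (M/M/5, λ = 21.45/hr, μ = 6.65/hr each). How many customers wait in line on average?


a = λ/μ = 3.2256; ρ = a/5 = 0.6451
P₀ = 0.036062
Lq = P₀·a^c·ρ / (c!·(1−ρ)²) = 0.036062·349.16303·0.6451/(120·0.12594)
= 0.53746

Final: 0.53746


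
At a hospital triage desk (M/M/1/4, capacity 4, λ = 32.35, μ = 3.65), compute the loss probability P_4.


ρ = λ/μ = 32.35/3.65 = 8.8630
P_K = (1−ρ)ρ^K/(1−ρ^(K+1)) = (-7.8630·6170.575666)/(1 − 54689.896659)
= -48519.320993/-54688.896659 = 0.887188

Final: 0.887188


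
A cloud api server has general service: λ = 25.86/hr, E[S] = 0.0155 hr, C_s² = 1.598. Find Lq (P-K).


ρ = λ·E[S] = 25.86·0.0155 = 0.4008
Lq = ρ²(1+C_s²)/(2(1−ρ)) = 0.1607·(1+1.598)/(2·0.5992)
= 0.1607·2.5980/1.1983 = 0.34832

Final: 0.34832


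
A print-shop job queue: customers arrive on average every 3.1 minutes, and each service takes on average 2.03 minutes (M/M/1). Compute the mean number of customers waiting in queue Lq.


λ = 60/3.1 = 19.3548 /hr
μ = 60/2.03 = 29.5567 /hr
ρ = λ/μ = 19.3548/29.5567 = 0.6548
Lq = ρ²/(1−ρ) = 0.4288/0.3452 = 1.2424

Final: 1.2424


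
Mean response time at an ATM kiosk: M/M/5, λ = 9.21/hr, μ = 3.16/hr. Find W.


a = 2.9146; ρ = 0.5829; P₀ = 0.051290
Lq = P₀·a^c·ρ/(c!(1−ρ)²) = 0.30121
Wq = Lq/λ = 0.30121/9.21 = 0.03270 hr
W = Wq + 1/μ = 0.03270 + 0.31646 = 0.34916 hr

Final: 0.34916 hr


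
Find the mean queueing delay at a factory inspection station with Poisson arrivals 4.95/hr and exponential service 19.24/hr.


ρ = 4.95/19.24 = 0.2573
Wq = ρ/(μ−λ) = 0.2573/(19.24 − 4.95) = 0.2573/14.29 = 0.01800 hr

Final: 0.01800 hr


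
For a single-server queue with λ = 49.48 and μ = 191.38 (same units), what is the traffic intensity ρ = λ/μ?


ρ = λ/μ = 49.48/191.38 = 0.2585

Final: 0.2585


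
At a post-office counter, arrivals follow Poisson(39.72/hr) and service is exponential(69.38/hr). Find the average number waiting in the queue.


ρ = 39.72/69.38 = 0.5725
Lq = ρ²/(1−ρ) = 0.3278/0.4275 = 0.7667

Final: 0.7667


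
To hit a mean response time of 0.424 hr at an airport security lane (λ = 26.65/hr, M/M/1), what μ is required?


W = 1/(μ−λ) ⇒ μ − λ = 1/W = 1/0.424 = 2.3585
μ = λ + 1/W = 26.65 + 2.3585 = 29.0085 per hr

Final: 29.0085 /hr


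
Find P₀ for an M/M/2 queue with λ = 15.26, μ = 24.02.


a = λ/μ = 15.26/24.02 = 0.6353; ρ = a/c = 0.3177
Σ_{k=0}^{1} a^k/k! (terms k=0..1) = 1.00000 + 0.63530 = 1.63530
Tail: a^2/(2!(1−ρ)) = 0.40361/(2·0.6823) = 0.29575
P₀ = 1/(1.63530 + 0.29575) = 1/1.93106 = 0.517852

Final: 0.517852


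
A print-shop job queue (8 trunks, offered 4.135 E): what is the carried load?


B(8,4.135) = 0.034815 (Erlang-B)
Carried load = a(1 − B) = 4.135·(1 − 0.034815) = 4.135·0.965185 = 3.9910 E

Final: 3.9910 Erlangs


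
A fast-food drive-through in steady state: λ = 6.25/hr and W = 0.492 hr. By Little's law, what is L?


L = λW = 6.25·0.492 = 3.0750

Final: 3.0750


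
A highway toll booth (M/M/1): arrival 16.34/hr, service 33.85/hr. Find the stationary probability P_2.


ρ = 16.34/33.85 = 0.4827
P_n = (1−ρ)·ρ^n = (1 − 0.4827)·0.4827^2 = 0.5173·0.233017 = 0.120535

Final: 0.120535


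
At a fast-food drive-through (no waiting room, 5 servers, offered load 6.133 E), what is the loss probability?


B(c,a) = (a^c/c!) / Σ_{k=0}^{c} a^k/k!
a^5/5! = 72.307538
Σ terms (k=0..5): 1.00000 + 6.13300 + 18.80684 + 38.44746 + 58.94957 + 72.30754 = 195.644409
B = 72.307538/195.644409 = 0.369587

Final: 0.369587


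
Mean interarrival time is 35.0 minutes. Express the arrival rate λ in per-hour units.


λ = 1/(interarrival time) in consistent units.
1 hour = 60 min, so λ = 60/35.0 = 1.7143 per hour

Final: 1.7143 /hr


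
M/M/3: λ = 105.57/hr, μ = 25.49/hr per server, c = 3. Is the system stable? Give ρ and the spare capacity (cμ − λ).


Total capacity cμ = 3·25.49 = 76.47/hr
ρ = λ/(cμ) = 105.57/76.47 = 1.3805
Stable ⇔ ρ < 1: NO
Spare capacity = cμ − λ = 76.47 − 105.57 = -29.10/hr

Final: ρ = 1.3805; unstable; margin = -29.10/hr


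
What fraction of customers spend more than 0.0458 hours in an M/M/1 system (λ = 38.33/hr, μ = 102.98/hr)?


W ~ Exponential(μ−λ) for M/M/1.
μ − λ = 102.98 − 38.33 = 64.6500
P(W > t) = e^{−(μ−λ)t} = e^{−2.9610} = 0.051769

Final: 0.051769


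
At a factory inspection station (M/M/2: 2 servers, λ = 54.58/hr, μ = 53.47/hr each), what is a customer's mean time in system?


a = 1.0208; ρ = 0.5104; P₀ = 0.324170
Lq = P₀·a^c·ρ/(c!(1−ρ)²) = 0.35955
Wq = Lq/λ = 0.35955/54.58 = 0.006588 hr
W = Wq + 1/μ = 0.006588 + 0.01870 = 0.02529 hr

Final: 0.02529 hr


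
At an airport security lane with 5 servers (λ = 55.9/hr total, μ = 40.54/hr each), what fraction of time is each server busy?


ρ = λ/(cμ) = 55.9/(5·40.54) = 55.9/202.70 = 0.2758

Final: 0.2758


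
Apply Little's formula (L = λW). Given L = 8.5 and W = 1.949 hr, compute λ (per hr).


λ = L/W = 8.5/1.949 = 4.3612 /hr

Final: 4.3612 /hr


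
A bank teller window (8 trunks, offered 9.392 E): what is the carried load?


B(8,9.392) = 0.308988 (Erlang-B)
Carried load = a(1 − B) = 9.392·(1 − 0.308988) = 9.392·0.691012 = 6.4900 E

Final: 6.4900 Erlangs


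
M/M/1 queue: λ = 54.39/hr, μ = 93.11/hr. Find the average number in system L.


ρ = λ/μ = 54.39/93.11 = 0.5841
L = ρ/(1−ρ) = 0.5841/(1 − 0.5841) = 0.5841/0.4159 = 1.4047

Final: 1.4047


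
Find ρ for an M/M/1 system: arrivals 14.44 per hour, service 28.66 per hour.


ρ = λ/μ = 14.44/28.66 = 0.5038

Final: 0.5038


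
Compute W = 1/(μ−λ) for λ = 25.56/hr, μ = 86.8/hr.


W = 1/(μ−λ) = 1/(86.8 − 25.56) = 1/61.24 = 0.01633 hr

Final: 0.01633 hr


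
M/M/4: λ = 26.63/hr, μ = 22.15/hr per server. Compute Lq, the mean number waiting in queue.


a = λ/μ = 1.2023; ρ = a/4 = 0.3006
P₀ = 0.299486
Lq = P₀·a^c·ρ / (c!·(1−ρ)²) = 0.299486·2.08925·0.3006/(24·0.48921)
= 0.01602

Final: 0.01602


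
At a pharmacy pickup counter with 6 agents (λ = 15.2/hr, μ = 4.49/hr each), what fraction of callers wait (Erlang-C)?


a = λ/μ = 3.3853; ρ = a/6 = 0.5642
P₀ = 0.032727 (from M/M/c formula)
C(c,a) = [a^c/(c!(1−ρ))]·P₀ = [1505.16282/(720·0.4358)]·0.032727
= 4.79712·0.032727 = 0.156993

Final: 0.156993


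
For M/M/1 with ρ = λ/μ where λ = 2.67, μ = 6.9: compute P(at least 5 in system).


ρ = 2.67/6.9 = 0.3870
P(N ≥ n) = ρ^n = 0.3870^5 = 0.008676

Final: 0.008676


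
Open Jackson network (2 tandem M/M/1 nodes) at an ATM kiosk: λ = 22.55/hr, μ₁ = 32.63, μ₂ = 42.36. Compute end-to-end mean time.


Each node sees arrival rate λ = 22.55/hr (tandem ⇒ throughput preserved).
W₁ = 1/(μ₁−λ) = 1/(32.63−22.55) = 0.09921 hr
W₂ = 1/(μ₂−λ) = 1/(42.36−22.55) = 0.05048 hr
W_total = W₁ + W₂ = 0.09921 + 0.05048 = 0.14969 hr

Final: 0.14969 hr


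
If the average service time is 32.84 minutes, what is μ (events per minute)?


μ = 1/(service time) in consistent units.
1 minute = 1 min, so μ = 1/32.84 = 0.03045 per minute

Final: 0.03045 /min


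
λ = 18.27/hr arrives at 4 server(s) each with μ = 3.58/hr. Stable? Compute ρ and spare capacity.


Total capacity cμ = 4·3.58 = 14.32/hr
ρ = λ/(cμ) = 18.27/14.32 = 1.2758
Stable ⇔ ρ < 1: NO
Spare capacity = cμ − λ = 14.32 − 18.27 = -3.95/hr

Final: ρ = 1.2758; unstable; margin = -3.95/hr


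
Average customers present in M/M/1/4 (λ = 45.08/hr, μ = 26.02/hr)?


ρ = 45.08/26.02 = 1.7325
L = ρ[1 − (K+1)ρ^K + Kρ^(K+1)] / [(1−ρ)(1−ρ^(K+1))]
Numerator: 1.7325·(1 − 5·9.009620 + 4·15.609287) = 31.859278
Denominator: (-0.7325)·(-14.609287) = 10.701500
L = 31.859278/10.701500 = 2.9771

Final: 2.9771


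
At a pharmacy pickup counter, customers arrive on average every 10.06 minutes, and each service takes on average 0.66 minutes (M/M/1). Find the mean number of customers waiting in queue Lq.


λ = 60/10.06 = 5.9642 /hr
μ = 60/0.66 = 90.9091 /hr
ρ = λ/μ = 5.9642/90.9091 = 0.06561
Lq = ρ²/(1−ρ) = 0.004304/0.9344 = 0.004606

Final: 0.004606


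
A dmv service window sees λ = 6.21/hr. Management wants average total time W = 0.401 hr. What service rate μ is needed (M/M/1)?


W = 1/(μ−λ) ⇒ μ − λ = 1/W = 1/0.401 = 2.4938
μ = λ + 1/W = 6.21 + 2.4938 = 8.7038 per hr

Final: 8.7038 /hr


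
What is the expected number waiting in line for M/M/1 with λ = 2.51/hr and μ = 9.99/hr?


ρ = 2.51/9.99 = 0.2513
Lq = ρ²/(1−ρ) = 0.06313/0.7487 = 0.08431

Final: 0.08431


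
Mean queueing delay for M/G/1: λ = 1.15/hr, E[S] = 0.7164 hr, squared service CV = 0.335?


ρ = λ·E[S] = 1.15·0.7164 = 0.8239
E[S²] = E[S]²(1+C_s²) = 0.7164²·(1+0.335) = 0.685161
Wq = λ·E[S²]/(2(1−ρ)) = 1.15·0.685161/(2·0.1761) = 2.23667 hr

Final: 2.23667 hr


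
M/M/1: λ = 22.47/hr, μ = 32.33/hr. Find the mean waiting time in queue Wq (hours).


ρ = 22.47/32.33 = 0.6950
Wq = ρ/(μ−λ) = 0.6950/(32.33 − 22.47) = 0.6950/9.86 = 0.07049 hr

Final: 0.07049 hr


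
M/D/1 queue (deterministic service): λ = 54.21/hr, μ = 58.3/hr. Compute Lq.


ρ = 54.21/58.3 = 0.9298
M/D/1: Lq = ρ²/(2(1−ρ)) = 0.8646/(2·0.07015) = 6.16222

Final: 6.16222


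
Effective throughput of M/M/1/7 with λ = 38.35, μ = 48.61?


ρ = 0.7889; P_K = (1−ρ)ρ^7/(1−ρ^8) = 0.047241
λ_eff = λ(1 − P_K) = 38.35·(1 − 0.047241) = 38.35·0.952759 = 36.5383 /hr

Final: 36.5383 /hr


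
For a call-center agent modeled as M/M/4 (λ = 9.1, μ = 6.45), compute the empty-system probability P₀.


a = λ/μ = 9.1/6.45 = 1.4109; ρ = a/c = 0.3527
Σ_{k=0}^{3} a^k/k! (terms k=0..3) = 1.00000 + 1.41085 + 0.99525 + 0.46805 = 3.87416
Tail: a^4/(4!(1−ρ)) = 3.96211/(24·0.6473) = 0.25505
P₀ = 1/(3.87416 + 0.25505) = 1/4.12920 = 0.242177

Final: 0.242177


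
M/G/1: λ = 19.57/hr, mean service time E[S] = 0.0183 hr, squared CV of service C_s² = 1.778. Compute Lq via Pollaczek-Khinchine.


ρ = λ·E[S] = 19.57·0.0183 = 0.3581
Lq = ρ²(1+C_s²)/(2(1−ρ)) = 0.1283·(1+1.778)/(2·0.6419)
= 0.1283·2.7780/1.2837 = 0.27755

Final: 0.27755


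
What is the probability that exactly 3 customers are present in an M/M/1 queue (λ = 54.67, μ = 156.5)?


ρ = 54.67/156.5 = 0.3493
P_n = (1−ρ)·ρ^n = (1 − 0.3493)·0.3493^3 = 0.6507·0.042629 = 0.027737

Final: 0.027737


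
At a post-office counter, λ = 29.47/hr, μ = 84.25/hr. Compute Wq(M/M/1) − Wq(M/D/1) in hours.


ρ = 29.47/84.25 = 0.3498
Wq(M/M/1) = ρ/(μ−λ) = 0.3498/54.78 = 0.006385 hr
Wq(M/D/1) = ρ/(2(μ−λ)) = 0.003193 hr
Savings = 0.006385 − 0.003193 = 0.003193 hr

Final: 0.003193 hr


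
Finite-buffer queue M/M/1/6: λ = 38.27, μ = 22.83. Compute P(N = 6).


ρ = λ/μ = 38.27/22.83 = 1.6763
P_K = (1−ρ)ρ^K/(1−ρ^(K+1)) = (-0.6763·22.187854)/(1 − 37.193569)
= -15.005715/-36.193569 = 0.414596

Final: 0.414596


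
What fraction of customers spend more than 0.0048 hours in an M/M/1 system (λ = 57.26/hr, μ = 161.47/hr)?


W ~ Exponential(μ−λ) for M/M/1.
μ − λ = 161.47 − 57.26 = 104.2100
P(W > t) = e^{−(μ−λ)t} = e^{−0.5002} = 0.606405

Final: 0.606405


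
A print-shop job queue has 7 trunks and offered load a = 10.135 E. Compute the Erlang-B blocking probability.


B(c,a) = (a^c/c!) / Σ_{k=0}^{c} a^k/k!
a^7/7! = 2179.393919
Σ terms (k=0..7): 1.00000 + 10.13500 + 51.35911 + 173.50820 + 439.62641 + 891.12273 + 1505.25480 + 2179.39392 = 5251.400168
B = 2179.393919/5251.400168 = 0.415012

Final: 0.415012


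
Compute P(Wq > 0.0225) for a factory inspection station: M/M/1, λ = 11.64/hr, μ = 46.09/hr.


ρ = 11.64/46.09 = 0.2525
P(Wq > t) = ρ·e^{−(μ−λ)t} = 0.2525·e^{−0.7751}
= 0.2525·0.460646 = 0.116336

Final: 0.116336


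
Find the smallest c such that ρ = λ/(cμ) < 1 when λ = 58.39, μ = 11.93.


Stability requires cμ > λ ⇔ c > λ/μ.
λ/μ = 58.39/11.93 = 4.8944
Minimum integer c = ⌊4.8944⌋ + 1 = 5
Check: 5·11.93 = 59.65 > 58.39, while 4·11.93 = 47.72 ≤ 58.39

Final: 5 servers


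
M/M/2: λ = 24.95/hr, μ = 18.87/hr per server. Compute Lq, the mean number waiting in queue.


a = λ/μ = 1.3222; ρ = a/2 = 0.6611
P₀ = 0.204020
Lq = P₀·a^c·ρ / (c!·(1−ρ)²) = 0.204020·1.74822·0.6611/(2·0.11485)
= 1.02653

Final: 1.02653


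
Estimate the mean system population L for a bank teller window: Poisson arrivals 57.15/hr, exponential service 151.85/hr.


ρ = λ/μ = 57.15/151.85 = 0.3764
L = ρ/(1−ρ) = 0.3764/(1 − 0.3764) = 0.3764/0.6236 = 0.6035

Final: 0.6035


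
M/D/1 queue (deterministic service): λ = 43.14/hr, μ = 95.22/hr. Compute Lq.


ρ = 43.14/95.22 = 0.4531
M/D/1: Lq = ρ²/(2(1−ρ)) = 0.2053/(2·0.5469) = 0.18764

Final: 0.18764


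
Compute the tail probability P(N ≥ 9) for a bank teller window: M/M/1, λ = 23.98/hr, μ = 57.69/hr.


ρ = 23.98/57.69 = 0.4157
P(N ≥ n) = ρ^n = 0.4157^9 = 0.0003705

Final: 0.0003705


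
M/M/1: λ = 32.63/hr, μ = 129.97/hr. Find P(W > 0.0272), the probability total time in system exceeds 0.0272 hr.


W ~ Exponential(μ−λ) for M/M/1.
μ − λ = 129.97 − 32.63 = 97.3400
P(W > t) = e^{−(μ−λ)t} = e^{−2.6476} = 0.070818

Final: 0.070818


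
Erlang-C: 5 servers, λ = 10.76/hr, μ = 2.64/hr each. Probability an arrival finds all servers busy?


a = λ/μ = 4.0758; ρ = a/5 = 0.8152
P₀ = 0.011512 (from M/M/c formula)
C(c,a) = [a^c/(c!(1−ρ))]·P₀ = [1124.71302/(120·0.1848)]·0.011512
= 50.70428·0.011512 = 0.583692

Final: 0.583692


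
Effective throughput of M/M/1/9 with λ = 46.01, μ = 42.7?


ρ = 1.0775; P_K = (1−ρ)ρ^9/(1−ρ^10) = 0.136764
λ_eff = λ(1 − P_K) = 46.01·(1 − 0.136764) = 46.01·0.863236 = 39.7175 /hr

Final: 39.7175 /hr


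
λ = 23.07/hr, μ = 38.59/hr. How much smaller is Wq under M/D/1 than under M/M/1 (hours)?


ρ = 23.07/38.59 = 0.5978
Wq(M/M/1) = ρ/(μ−λ) = 0.5978/15.52 = 0.03852 hr
Wq(M/D/1) = ρ/(2(μ−λ)) = 0.01926 hr
Savings = 0.03852 − 0.01926 = 0.01926 hr

Final: 0.01926 hr


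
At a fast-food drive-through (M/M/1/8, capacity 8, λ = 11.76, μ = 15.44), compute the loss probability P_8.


ρ = λ/μ = 11.76/15.44 = 0.7617
P_K = (1−ρ)ρ^K/(1−ρ^(K+1)) = (0.2383·0.113261)/(1 − 0.086266)
= 0.026995/0.913734 = 0.029543

Final: 0.029543


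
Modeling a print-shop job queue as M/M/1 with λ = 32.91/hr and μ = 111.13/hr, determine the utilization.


ρ = λ/μ = 32.91/111.13 = 0.2961

Final: 0.2961


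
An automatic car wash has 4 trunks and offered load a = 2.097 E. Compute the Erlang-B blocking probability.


B(c,a) = (a^c/c!) / Σ_{k=0}^{c} a^k/k!
a^4/4! = 0.805717
Σ terms (k=0..4): 1.00000 + 2.09700 + 2.19870 + 1.53689 + 0.80572 = 7.638316
B = 0.805717/7.638316 = 0.105484

Final: 0.105484


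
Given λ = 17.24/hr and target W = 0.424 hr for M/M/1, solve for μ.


W = 1/(μ−λ) ⇒ μ − λ = 1/W = 1/0.424 = 2.3585
μ = λ + 1/W = 17.24 + 2.3585 = 19.5985 per hr

Final: 19.5985 /hr


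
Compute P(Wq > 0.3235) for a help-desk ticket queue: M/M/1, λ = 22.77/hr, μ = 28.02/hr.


ρ = 22.77/28.02 = 0.8126
P(Wq > t) = ρ·e^{−(μ−λ)t} = 0.8126·e^{−1.6984}
= 0.8126·0.182981 = 0.148696

Final: 0.148696


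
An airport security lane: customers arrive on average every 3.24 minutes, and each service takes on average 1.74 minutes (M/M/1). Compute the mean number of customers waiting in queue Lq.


λ = 60/3.24 = 18.5185 /hr
μ = 60/1.74 = 34.4828 /hr
ρ = λ/μ = 18.5185/34.4828 = 0.5370
Lq = ρ²/(1−ρ) = 0.2884/0.4630 = 0.6230

Final: 0.6230


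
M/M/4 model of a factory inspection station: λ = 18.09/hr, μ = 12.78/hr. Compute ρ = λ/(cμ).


ρ = λ/(cμ) = 18.09/(4·12.78) = 18.09/51.12 = 0.3539

Final: 0.3539


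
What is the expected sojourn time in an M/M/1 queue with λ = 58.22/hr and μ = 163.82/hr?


W = 1/(μ−λ) = 1/(163.82 − 58.22) = 1/105.60 = 0.009470 hr

Final: 0.009470 hr


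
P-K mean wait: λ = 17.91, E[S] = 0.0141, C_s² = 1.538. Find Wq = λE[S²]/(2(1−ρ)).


ρ = λ·E[S] = 17.91·0.0141 = 0.2525
E[S²] = E[S]²(1+C_s²) = 0.0141²·(1+1.538) = 0.0005046
Wq = λ·E[S²]/(2(1−ρ)) = 17.91·0.0005046/(2·0.7475) = 0.006045 hr

Final: 0.006045 hr


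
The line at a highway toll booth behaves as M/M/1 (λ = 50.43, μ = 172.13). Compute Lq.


ρ = 50.43/172.13 = 0.2930
Lq = ρ²/(1−ρ) = 0.08584/0.7070 = 0.1214

Final: 0.1214


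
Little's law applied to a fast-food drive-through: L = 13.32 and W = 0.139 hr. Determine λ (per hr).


λ = L/W = 13.32/0.139 = 95.8273 /hr

Final: 95.8273 /hr


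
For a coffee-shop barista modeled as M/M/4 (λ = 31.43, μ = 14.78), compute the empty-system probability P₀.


a = λ/μ = 31.43/14.78 = 2.1265; ρ = a/c = 0.5316
Σ_{k=0}^{3} a^k/k! (terms k=0..3) = 1.00000 + 2.12652 + 2.26105 + 1.60272 = 6.99029
Tail: a^4/(4!(1−ρ)) = 20.44936/(24·0.4684) = 1.81920
P₀ = 1/(6.99029 + 1.81920) = 1/8.80949 = 0.113514

Final: 0.113514


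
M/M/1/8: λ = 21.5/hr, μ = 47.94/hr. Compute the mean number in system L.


ρ = 21.5/47.94 = 0.4485
L = ρ[1 − (K+1)ρ^K + Kρ^(K+1)] / [(1−ρ)(1−ρ^(K+1))]
Numerator: 0.4485·(1 − 9·0.001637 + 8·0.0007339) = 0.444505
Denominator: (0.5515)·(0.999266) = 0.551118
L = 0.444505/0.551118 = 0.8066

Final: 0.8066


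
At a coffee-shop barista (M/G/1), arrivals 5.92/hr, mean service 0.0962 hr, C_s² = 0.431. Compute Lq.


ρ = λ·E[S] = 5.92·0.0962 = 0.5695
Lq = ρ²(1+C_s²)/(2(1−ρ)) = 0.3243·(1+0.431)/(2·0.4305)
= 0.3243·1.4310/0.8610 = 0.53906

Final: 0.53906


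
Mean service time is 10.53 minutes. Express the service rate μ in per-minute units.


μ = 1/(service time) in consistent units.
1 minute = 1 min, so μ = 1/10.53 = 0.09497 per minute

Final: 0.09497 /min


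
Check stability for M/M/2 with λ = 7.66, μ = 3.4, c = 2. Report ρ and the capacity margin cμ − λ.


Total capacity cμ = 2·3.4 = 6.80/hr
ρ = λ/(cμ) = 7.66/6.80 = 1.1265
Stable ⇔ ρ < 1: NO
Spare capacity = cμ − λ = 6.80 − 7.66 = -0.86/hr

Final: ρ = 1.1265; unstable; margin = -0.86/hr


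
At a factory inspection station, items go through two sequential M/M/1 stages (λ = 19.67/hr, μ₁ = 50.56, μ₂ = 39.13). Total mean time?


Each node sees arrival rate λ = 19.67/hr (tandem ⇒ throughput preserved).
W₁ = 1/(μ₁−λ) = 1/(50.56−19.67) = 0.03237 hr
W₂ = 1/(μ₂−λ) = 1/(39.13−19.67) = 0.05139 hr
W_total = W₁ + W₂ = 0.03237 + 0.05139 = 0.08376 hr

Final: 0.08376 hr


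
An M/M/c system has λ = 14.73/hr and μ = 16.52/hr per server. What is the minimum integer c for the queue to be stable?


Stability requires cμ > λ ⇔ c > λ/μ.
λ/μ = 14.73/16.52 = 0.8916
Minimum integer c = ⌊0.8916⌋ + 1 = 1
Check: 1·16.52 = 16.52 > 14.73, while 0·16.52 = 0.00 ≤ 14.73

Final: 1 servers


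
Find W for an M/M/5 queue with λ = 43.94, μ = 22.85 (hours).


a = 1.9230; ρ = 0.3846; P₀ = 0.145289
Lq = P₀·a^c·ρ/(c!(1−ρ)²) = 0.03233
Wq = Lq/λ = 0.03233/43.94 = 0.0007358 hr
W = Wq + 1/μ = 0.0007358 + 0.04376 = 0.04450 hr

Final: 0.04450 hr


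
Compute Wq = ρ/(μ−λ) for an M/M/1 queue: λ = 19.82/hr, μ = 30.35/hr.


ρ = 19.82/30.35 = 0.6530
Wq = ρ/(μ−λ) = 0.6530/(30.35 − 19.82) = 0.6530/10.53 = 0.06202 hr

Final: 0.06202 hr


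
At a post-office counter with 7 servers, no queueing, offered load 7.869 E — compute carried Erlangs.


B(7,7.869) = 0.300719 (Erlang-B)
Carried load = a(1 − B) = 7.869·(1 − 0.300719) = 7.869·0.699281 = 5.5026 E

Final: 5.5026 Erlangs


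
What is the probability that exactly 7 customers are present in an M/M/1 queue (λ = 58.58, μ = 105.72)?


ρ = 58.58/105.72 = 0.5541
P_n = (1−ρ)·ρ^n = (1 − 0.5541)·0.5541^7 = 0.4459·0.016038 = 0.007151

Final: 0.007151


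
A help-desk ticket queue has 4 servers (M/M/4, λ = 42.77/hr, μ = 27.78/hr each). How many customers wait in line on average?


a = λ/μ = 1.5396; ρ = a/4 = 0.3849
P₀ = 0.212152
Lq = P₀·a^c·ρ / (c!·(1−ρ)²) = 0.212152·5.61860·0.3849/(24·0.37835)
= 0.05053

Final: 0.05053


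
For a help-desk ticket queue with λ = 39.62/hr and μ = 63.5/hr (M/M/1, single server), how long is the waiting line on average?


ρ = 39.62/63.5 = 0.6239
Lq = ρ²/(1−ρ) = 0.3893/0.3761 = 1.0352

Final: 1.0352


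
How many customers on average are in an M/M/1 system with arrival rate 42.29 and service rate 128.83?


ρ = λ/μ = 42.29/128.83 = 0.3283
L = ρ/(1−ρ) = 0.3283/(1 − 0.3283) = 0.3283/0.6717 = 0.4887

Final: 0.4887


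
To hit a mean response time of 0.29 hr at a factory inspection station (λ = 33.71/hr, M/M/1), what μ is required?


W = 1/(μ−λ) ⇒ μ − λ = 1/W = 1/0.29 = 3.4483
μ = λ + 1/W = 33.71 + 3.4483 = 37.1583 per hr

Final: 37.1583 /hr


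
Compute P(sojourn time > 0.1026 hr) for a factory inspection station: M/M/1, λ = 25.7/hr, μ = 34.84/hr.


W ~ Exponential(μ−λ) for M/M/1.
μ − λ = 34.84 − 25.7 = 9.1400
P(W > t) = e^{−(μ−λ)t} = e^{−0.9378} = 0.391502

Final: 0.391502


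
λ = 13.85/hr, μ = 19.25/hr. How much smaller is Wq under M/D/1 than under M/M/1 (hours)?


ρ = 13.85/19.25 = 0.7195
Wq(M/M/1) = ρ/(μ−λ) = 0.7195/5.40 = 0.13324 hr
Wq(M/D/1) = ρ/(2(μ−λ)) = 0.06662 hr
Savings = 0.13324 − 0.06662 = 0.06662 hr

Final: 0.06662 hr


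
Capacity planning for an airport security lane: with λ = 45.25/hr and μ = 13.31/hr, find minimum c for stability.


Stability requires cμ > λ ⇔ c > λ/μ.
λ/μ = 45.25/13.31 = 3.3997
Minimum integer c = ⌊3.3997⌋ + 1 = 4
Check: 4·13.31 = 53.24 > 45.25, while 3·13.31 = 39.93 ≤ 45.25

Final: 4 servers


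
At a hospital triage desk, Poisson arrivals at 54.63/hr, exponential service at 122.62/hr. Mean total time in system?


W = 1/(μ−λ) = 1/(122.62 − 54.63) = 1/67.99 = 0.01471 hr

Final: 0.01471 hr


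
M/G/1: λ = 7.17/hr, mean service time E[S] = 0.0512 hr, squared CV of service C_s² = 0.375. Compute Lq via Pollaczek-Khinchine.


ρ = λ·E[S] = 7.17·0.0512 = 0.3671
Lq = ρ²(1+C_s²)/(2(1−ρ)) = 0.1348·(1+0.375)/(2·0.6329)
= 0.1348·1.3750/1.2658 = 0.14639

Final: 0.14639


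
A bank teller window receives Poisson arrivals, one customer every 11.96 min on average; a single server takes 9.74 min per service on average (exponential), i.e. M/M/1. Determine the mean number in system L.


λ = 60/11.96 = 5.0167 /hr
μ = 60/9.74 = 6.1602 /hr
ρ = λ/μ = 5.0167/6.1602 = 0.8144
L = ρ/(1−ρ) = 0.8144/0.1856 = 4.3874

Final: 4.3874


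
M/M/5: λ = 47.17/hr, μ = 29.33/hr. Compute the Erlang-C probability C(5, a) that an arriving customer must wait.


a = λ/μ = 1.6083; ρ = a/5 = 0.3217
P₀ = 0.199773 (from M/M/c formula)
C(c,a) = [a^c/(c!(1−ρ))]·P₀ = [10.75893/(120·0.6783)]·0.199773
= 0.13217·0.199773 = 0.026404

Final: 0.026404


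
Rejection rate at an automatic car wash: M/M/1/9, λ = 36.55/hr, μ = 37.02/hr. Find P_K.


ρ = λ/μ = 36.55/37.02 = 0.9873
P_K = (1−ρ)ρ^K/(1−ρ^(K+1)) = (0.01270·0.891371)/(1 − 0.880055)
= 0.011317/0.119945 = 0.094349

Final: 0.094349


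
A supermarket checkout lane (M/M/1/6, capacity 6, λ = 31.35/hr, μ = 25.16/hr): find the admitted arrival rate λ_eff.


ρ = 1.2460; P_K = (1−ρ)ρ^6/(1−ρ^7) = 0.251348
λ_eff = λ(1 − P_K) = 31.35·(1 − 0.251348) = 31.35·0.748652 = 23.4702 /hr

Final: 23.4702 /hr


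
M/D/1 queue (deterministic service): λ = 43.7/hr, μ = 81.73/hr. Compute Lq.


ρ = 43.7/81.73 = 0.5347
M/D/1: Lq = ρ²/(2(1−ρ)) = 0.2859/(2·0.4653) = 0.30720

Final: 0.30720


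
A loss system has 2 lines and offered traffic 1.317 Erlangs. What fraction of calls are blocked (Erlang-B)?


B(c,a) = (a^c/c!) / Σ_{k=0}^{c} a^k/k!
a^2/2! = 0.867244
Σ terms (k=0..2): 1.00000 + 1.31700 + 0.86724 = 3.184245
B = 0.867244/3.184245 = 0.272355

Final: 0.272355


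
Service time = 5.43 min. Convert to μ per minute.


μ = 1/(service time) in consistent units.
1 minute = 1 min, so μ = 1/5.43 = 0.1842 per minute

Final: 0.1842 /min


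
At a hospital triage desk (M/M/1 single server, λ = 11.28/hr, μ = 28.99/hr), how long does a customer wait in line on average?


ρ = 11.28/28.99 = 0.3891
Wq = ρ/(μ−λ) = 0.3891/(28.99 − 11.28) = 0.3891/17.71 = 0.02197 hr

Final: 0.02197 hr


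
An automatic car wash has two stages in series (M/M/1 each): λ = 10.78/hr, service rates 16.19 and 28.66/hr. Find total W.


Each node sees arrival rate λ = 10.78/hr (tandem ⇒ throughput preserved).
W₁ = 1/(μ₁−λ) = 1/(16.19−10.78) = 0.18484 hr
W₂ = 1/(μ₂−λ) = 1/(28.66−10.78) = 0.05593 hr
W_total = W₁ + W₂ = 0.18484 + 0.05593 = 0.24077 hr

Final: 0.24077 hr


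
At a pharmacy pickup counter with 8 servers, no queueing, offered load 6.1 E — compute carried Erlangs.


B(8,6.1) = 0.127447 (Erlang-B)
Carried load = a(1 − B) = 6.1·(1 − 0.127447) = 6.1·0.872553 = 5.3226 E

Final: 5.3226 Erlangs


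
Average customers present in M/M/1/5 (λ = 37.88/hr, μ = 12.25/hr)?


ρ = 37.88/12.25 = 3.0922
L = ρ[1 − (K+1)ρ^K + Kρ^(K+1)] / [(1−ρ)(1−ρ^(K+1))]
Numerator: 3.0922·(1 − 6·282.728382 + 5·874.265397) = 8274.713434
Denominator: (-2.0922)·(-873.265397) = 1827.085072
L = 8274.713434/1827.085072 = 4.5289

Final: 4.5289


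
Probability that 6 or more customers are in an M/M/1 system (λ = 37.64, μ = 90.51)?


ρ = 37.64/90.51 = 0.4159
P(N ≥ n) = ρ^n = 0.4159^6 = 0.005173

Final: 0.005173


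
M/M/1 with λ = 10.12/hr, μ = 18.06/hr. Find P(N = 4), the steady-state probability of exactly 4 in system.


ρ = 10.12/18.06 = 0.5604
P_n = (1−ρ)·ρ^n = (1 − 0.5604)·0.5604^4 = 0.4396·0.098594 = 0.043346

Final: 0.043346


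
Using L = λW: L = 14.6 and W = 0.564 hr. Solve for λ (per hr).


λ = L/W = 14.6/0.564 = 25.8865 /hr

Final: 25.8865 /hr
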